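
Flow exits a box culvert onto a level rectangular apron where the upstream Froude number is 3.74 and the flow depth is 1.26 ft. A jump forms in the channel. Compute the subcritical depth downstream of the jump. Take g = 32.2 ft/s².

y₂ = 6.06 ft

Fr₁ = 3.74 (given).
From the momentum equation for a rectangular channel, y₂/y₁ = ½[√(1 + 8Fr₁²) − 1] = ½[√112.9 − 1] = 4.81.
y₂ = 4.81 × 1.26 = 6.06 ft.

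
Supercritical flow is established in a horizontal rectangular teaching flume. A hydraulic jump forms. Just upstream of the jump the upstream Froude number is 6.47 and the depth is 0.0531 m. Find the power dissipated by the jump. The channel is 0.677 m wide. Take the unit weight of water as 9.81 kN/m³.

Fr₁ = 6.47 (given).
From the momentum equation for a rectangular channel, y₂/y₁ = ½[√(1 + 8Fr₁²) − 1] = ½[√335.9 − 1] = 8.66.
y₂ = 8.66 × 0.0531 = 0.460 m.
V₁ = Fr₁·√(g·y₁) = 6.47×√(9.81×0.0531) = 4.67 m/s; q = V₁·y₁ = 0.248 m²/s. V₂ = q/y₂ = 0.248/0.460 = 0.539 m/s. E₁ = y₁ + V₁²/2g = 1.16 m; E₂ = y₂ + V₂²/2g = 0.475 m. ΔE = E₁ − E₂ = 0.690 m.
Q = q·b = 0.248 × 0.677 = 0.168 m³/s. P = γ·Q·ΔE = 9.81 × 0.168 × 0.690 = 1.14 kW.

P = 1.14 kW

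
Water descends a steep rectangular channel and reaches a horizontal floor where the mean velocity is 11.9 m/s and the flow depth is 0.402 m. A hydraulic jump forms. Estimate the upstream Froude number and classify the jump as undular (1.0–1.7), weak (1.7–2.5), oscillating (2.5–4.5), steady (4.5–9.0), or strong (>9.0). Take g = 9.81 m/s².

Fr₁ = 5.99; steady jump

Fr₁ = V₁/√(g·y₁) = 11.9/√(9.81×0.402) = 5.99.
Fr₁ = 5.99 lies in the steady range.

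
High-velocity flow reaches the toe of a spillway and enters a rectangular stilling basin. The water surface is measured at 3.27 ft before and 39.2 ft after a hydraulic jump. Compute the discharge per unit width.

q = 296 ft²/s

For a rectangular channel the momentum equation gives q² = ½·g·y₁·y₂·(y₁ + y₂) = ½×32.2×3.27×39.2×42.5 = 87648.
q = √87648 = 296 ft²/s.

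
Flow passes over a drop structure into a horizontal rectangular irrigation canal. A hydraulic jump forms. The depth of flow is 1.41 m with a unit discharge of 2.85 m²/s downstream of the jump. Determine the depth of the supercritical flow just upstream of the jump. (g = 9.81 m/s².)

y₁ = 0.588 m

V₂ = q/y₂ = 2.85/1.41 = 2.02 m/s; Fr₂ = V₂/√(g·y₂) = 0.543.
From the momentum equation (using Fr₂), y₁/y₂ = ½[√(1 + 8Fr₂²) − 1] = ½[√3.363 − 1] = 0.417.
y₁ = 0.417 × 1.41 = 0.588 m.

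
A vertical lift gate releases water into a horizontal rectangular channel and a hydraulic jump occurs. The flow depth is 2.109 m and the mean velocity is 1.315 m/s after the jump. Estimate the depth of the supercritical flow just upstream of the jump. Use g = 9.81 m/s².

Fr₂ = V₂/√(g·y₂) = 1.315/√(9.81×2.109) = 0.2891.
Since the conjugate-depth ratio holds either way, y₁/y₂ = ½[√(1 + 8Fr₂²) − 1] = ½[√1.6686 − 1] = 0.1459.
y₁ = 0.1459 × 2.109 = 0.3077 m.

y₁ = 0.3077 m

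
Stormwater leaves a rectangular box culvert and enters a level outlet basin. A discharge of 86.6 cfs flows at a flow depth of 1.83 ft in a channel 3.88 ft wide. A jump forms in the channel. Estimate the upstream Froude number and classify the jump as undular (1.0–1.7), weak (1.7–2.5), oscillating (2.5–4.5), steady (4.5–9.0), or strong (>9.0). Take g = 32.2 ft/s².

Fr₁ = 1.59; undular jump

q = Q/b = 86.6/3.88 = 22.3 ft²/s; V₁ = q/y₁ = 12.2 ft/s. Fr₁ = V₁/√(g·y₁) = 1.59.
Fr₁ = 1.59 lies in the undular range.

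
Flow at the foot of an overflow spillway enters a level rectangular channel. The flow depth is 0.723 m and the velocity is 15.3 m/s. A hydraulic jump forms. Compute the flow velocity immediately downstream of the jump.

Fr₁ = V₁/√(g·y₁) = 15.3/√(9.81×0.723) = 5.74.
Bélanger equation: y₂/y₁ = ½[√(1 + 8Fr₁²) − 1] = ½[√265.0 − 1] = 7.64.
y₂ = 7.64 × 0.723 = 5.52 m.
q = V₁·y₁ = 15.3 × 0.723 = 11.1 m²/s.
V₂ = q/y₂ = 11.1/5.52 = 2.00 m/s.

V₂ = 2.00 m/s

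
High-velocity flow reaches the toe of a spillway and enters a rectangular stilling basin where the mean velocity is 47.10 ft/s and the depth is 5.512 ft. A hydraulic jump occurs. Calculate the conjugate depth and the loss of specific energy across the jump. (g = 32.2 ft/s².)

y₂ = 24.94 ft; ΔE = 13.34 ft

Fr₁ = V₁/√(g·y₁) = 47.10/√(32.2×5.512) = 3.535.
From the momentum equation for a rectangular channel, y₂/y₁ = ½[√(1 + 8Fr₁²) − 1] = ½[√100.99 − 1] = 4.525.
y₂ = 4.525 × 5.512 = 24.94 ft.
Head loss: ΔE = (y₂ − y₁)³/(4y₁y₂) = (24.94 − 5.512)³/(4×5.512×24.94) = 7334/549.9 = 13.34 ft.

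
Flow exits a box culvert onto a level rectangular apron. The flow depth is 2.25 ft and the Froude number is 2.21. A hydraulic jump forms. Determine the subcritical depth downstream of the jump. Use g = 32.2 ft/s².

y₂ = 6.00 ft

Fr₁ = 2.21 (given).
By Bélanger, y₂/y₁ = ½[√(1 + 8Fr₁²) − 1] = ½[√40.07 − 1] = 2.67.
y₂ = 2.67 × 2.25 = 6.00 ft.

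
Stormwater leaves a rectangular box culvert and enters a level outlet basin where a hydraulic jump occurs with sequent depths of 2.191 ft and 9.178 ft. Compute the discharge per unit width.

q = 60.67 ft²/s

For a rectangular channel the momentum equation gives q² = ½·g·y₁·y₂·(y₁ + y₂) = ½×32.2×2.191×9.178×11.37 = 3681.
q = √3681 = 60.67 ft²/s.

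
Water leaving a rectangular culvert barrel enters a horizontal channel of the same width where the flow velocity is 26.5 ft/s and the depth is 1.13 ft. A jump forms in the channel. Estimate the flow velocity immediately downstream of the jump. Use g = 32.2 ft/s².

Fr₁ = V₁/√(g·y₁) = 26.5/√(32.2×1.13) = 4.39.
Bélanger equation: y₂/y₁ = ½[√(1 + 8Fr₁²) − 1] = ½[√155.4 − 1] = 5.73.
y₂ = 5.73 × 1.13 = 6.48 ft.
q = V₁·y₁ = 26.5 × 1.13 = 29.9 ft²/s.
V₂ = q/y₂ = 29.9/6.48 = 4.62 ft/s.

V₂ = 4.62 ft/s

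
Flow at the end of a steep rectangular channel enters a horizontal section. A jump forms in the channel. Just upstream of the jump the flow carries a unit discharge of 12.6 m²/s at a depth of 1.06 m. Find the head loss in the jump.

ΔE = 2.92 m

V₁ = q/y₁ = 12.6/1.06 = 11.9 m/s. Fr₁ = V₁/√(g·y₁) = 11.9/√(9.81×1.06) = 3.69.
By Bélanger, y₂/y₁ = ½[√(1 + 8Fr₁²) − 1] = ½[√109.7 − 1] = 4.74.
y₂ = 4.74 × 1.06 = 5.02 m.
V₂ = q/y₂ = 12.6/5.02 = 2.51 m/s. E₁ = y₁ + V₁²/2g = 8.26 m; E₂ = y₂ + V₂²/2g = 5.34 m. ΔE = E₁ − E₂ = 2.92 m.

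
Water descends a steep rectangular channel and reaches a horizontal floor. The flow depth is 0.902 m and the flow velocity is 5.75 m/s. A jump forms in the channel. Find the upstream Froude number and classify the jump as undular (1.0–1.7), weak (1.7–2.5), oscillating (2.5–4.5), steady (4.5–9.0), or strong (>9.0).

Fr₁ = V₁/√(g·y₁) = 5.75/√(9.81×0.902) = 1.93.
Fr₁ = 1.93 lies in the weak range.

Fr₁ = 1.93; weak jump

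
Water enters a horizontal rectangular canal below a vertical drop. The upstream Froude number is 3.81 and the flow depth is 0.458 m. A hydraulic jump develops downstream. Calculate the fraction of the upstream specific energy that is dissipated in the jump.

ΔE/E₁ = 0.369 (36.9%)

Fr₁ = 3.81 (given).
Conjugate-depth relation: y₂/y₁ = ½[√(1 + 8Fr₁²) − 1] = ½[√117.1 − 1] = 4.91.
y₂ = 4.91 × 0.458 = 2.25 m.
E₁ = y₁(1 + Fr₁²/2) = 0.458×(1 + 3.81²/2) = 3.78 m. ΔE = (y₂ − y₁)³/(4y₁y₂) = 1.39 m. ΔE/E₁ = 1.39/3.78 = 0.369.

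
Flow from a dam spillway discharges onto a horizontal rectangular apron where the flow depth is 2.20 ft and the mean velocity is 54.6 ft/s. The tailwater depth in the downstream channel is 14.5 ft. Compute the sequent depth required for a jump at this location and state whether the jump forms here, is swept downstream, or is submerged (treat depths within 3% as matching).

y₂ = 19.1 ft; the jump is swept downstream

Fr₁ = V₁/√(g·y₁) = 54.6/√(32.2×2.20) = 6.49.
Conjugate-depth relation: y₂/y₁ = ½[√(1 + 8Fr₁²) − 1] = ½[√337.7 − 1] = 8.69.
y₂ = 8.69 × 2.20 = 19.1 ft.
Tailwater y_tw = 14.5 ft: y_tw < y₂, so the jump is swept downstream.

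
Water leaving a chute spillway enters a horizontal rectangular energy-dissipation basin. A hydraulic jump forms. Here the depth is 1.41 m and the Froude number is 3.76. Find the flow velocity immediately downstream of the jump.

Fr₁ = 3.76 (given).
By Bélanger, y₂/y₁ = ½[√(1 + 8Fr₁²) − 1] = ½[√114.1 − 1] = 4.84.
y₂ = 4.84 × 1.41 = 6.83 m.
V₁ = Fr₁·√(g·y₁) = 3.76×√(9.81×1.41) = 14.0 m/s; q = V₁·y₁ = 19.7 m²/s.
V₂ = q/y₂ = 19.7/6.83 = 2.89 m/s.

V₂ = 2.89 m/s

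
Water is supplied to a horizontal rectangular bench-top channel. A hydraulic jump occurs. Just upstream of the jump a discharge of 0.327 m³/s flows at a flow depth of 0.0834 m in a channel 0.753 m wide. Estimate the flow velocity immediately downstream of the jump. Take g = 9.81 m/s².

V₂ = 0.680 m/s

q = Q/b = 0.327/0.753 = 0.434 m²/s; V₁ = q/y₁ = 5.21 m/s. Fr₁ = V₁/√(g·y₁) = 5.76.
Conjugate-depth relation: y₂/y₁ = ½[√(1 + 8Fr₁²) − 1] = ½[√266.1 − 1] = 7.66.
y₂ = 7.66 × 0.0834 = 0.639 m.
V₂ = q/y₂ = 0.434/0.639 = 0.680 m/s.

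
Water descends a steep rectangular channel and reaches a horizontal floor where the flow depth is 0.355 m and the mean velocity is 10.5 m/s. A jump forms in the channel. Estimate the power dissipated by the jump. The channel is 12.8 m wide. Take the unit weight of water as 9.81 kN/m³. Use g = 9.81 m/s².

Fr₁ = V₁/√(g·y₁) = 10.5/√(9.81×0.355) = 5.63.
By Bélanger, y₂/y₁ = ½[√(1 + 8Fr₁²) − 1] = ½[√254.3 − 1] = 7.47.
y₂ = 7.47 × 0.355 = 2.65 m.
Head loss: ΔE = (y₂ − y₁)³/(4y₁y₂) = (2.65 − 0.355)³/(4×0.355×2.65) = 12.1/3.77 = 3.22 m.
q = V₁·y₁ = 10.5 × 0.355 = 3.73 m²/s. Q = q·b = 3.73 × 12.8 = 47.7 m³/s. P = γ·Q·ΔE = 9.81 × 47.7 × 3.22 = 1508 kW.

P = 1508 kW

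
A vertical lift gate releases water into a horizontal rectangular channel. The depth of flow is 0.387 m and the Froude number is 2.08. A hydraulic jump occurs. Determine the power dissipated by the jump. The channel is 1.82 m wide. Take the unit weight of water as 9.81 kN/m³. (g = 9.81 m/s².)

Fr₁ = 2.08 (given).
Sequent-depth ratio: y₂/y₁ = ½[√(1 + 8Fr₁²) − 1] = ½[√35.61 − 1] = 2.48.
y₂ = 2.48 × 0.387 = 0.961 m.
Head loss: ΔE = (y₂ − y₁)³/(4y₁y₂) = (0.961 − 0.387)³/(4×0.387×0.961) = 0.189/1.49 = 0.127 m.
V₁ = Fr₁·√(g·y₁) = 2.08×√(9.81×0.387) = 4.05 m/s; q = V₁·y₁ = 1.57 m²/s. Q = q·b = 1.57 × 1.82 = 2.85 m³/s. P = γ·Q·ΔE = 9.81 × 2.85 × 0.127 = 3.56 kW.

P = 3.56 kW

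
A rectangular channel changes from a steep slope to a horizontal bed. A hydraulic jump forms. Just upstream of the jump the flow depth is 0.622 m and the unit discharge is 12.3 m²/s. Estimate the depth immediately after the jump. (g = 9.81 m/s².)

y₂ = 6.74 m

V₁ = q/y₁ = 12.3/0.622 = 19.8 m/s. Fr₁ = V₁/√(g·y₁) = 19.8/√(9.81×0.622) = 8.01.
Bélanger equation: y₂/y₁ = ½[√(1 + 8Fr₁²) − 1] = ½[√513.7 − 1] = 10.8.
y₂ = 10.8 × 0.622 = 6.74 m.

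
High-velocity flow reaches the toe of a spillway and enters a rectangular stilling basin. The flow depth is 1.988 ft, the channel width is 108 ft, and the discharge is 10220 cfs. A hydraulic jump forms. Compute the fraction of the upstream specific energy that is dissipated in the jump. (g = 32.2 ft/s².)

q = Q/b = 10220/108 = 94.63 ft²/s; V₁ = q/y₁ = 47.60 ft/s. Fr₁ = V₁/√(g·y₁) = 5.949.
Conjugate-depth relation: y₂/y₁ = ½[√(1 + 8Fr₁²) − 1] = ½[√284.16 − 1] = 7.929.
y₂ = 7.929 × 1.988 = 15.76 ft.
E₁ = y₁ + V₁²/2g = 37.17 ft. ΔE = (y₂ − y₁)³/(4y₁y₂) = 20.85 ft. ΔE/E₁ = 20.85/37.17 = 0.561.

ΔE/E₁ = 0.561 (56.1%)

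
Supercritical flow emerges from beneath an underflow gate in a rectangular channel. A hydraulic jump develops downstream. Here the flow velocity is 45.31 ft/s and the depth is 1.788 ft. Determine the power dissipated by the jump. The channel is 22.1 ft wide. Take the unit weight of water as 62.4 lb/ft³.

Fr₁ = V₁/√(g·y₁) = 45.31/√(32.2×1.788) = 5.971.
By Bélanger, y₂/y₁ = ½[√(1 + 8Fr₁²) − 1] = ½[√286.27 − 1] = 7.960.
y₂ = 7.960 × 1.788 = 14.23 ft.
Head loss: ΔE = (y₂ − y₁)³/(4y₁y₂) = (14.23 − 1.788)³/(4×1.788×14.23) = 1927/101.8 = 18.93 ft.
q = V₁·y₁ = 45.31 × 1.788 = 81.01 ft²/s. Q = q·b = 81.01 × 22.1 = 1790 cfs. P = γ·Q·ΔE/550 = 62.4 × 1790 × 18.93 / 550 = 3846 hp.

P = 3846 hp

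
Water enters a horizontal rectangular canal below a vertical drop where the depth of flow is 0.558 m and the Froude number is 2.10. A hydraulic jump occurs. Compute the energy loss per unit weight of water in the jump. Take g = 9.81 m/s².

ΔE = 0.192 m

Fr₁ = 2.10 (given).
Sequent-depth ratio: y₂/y₁ = ½[√(1 + 8Fr₁²) − 1] = ½[√36.28 − 1] = 2.51.
y₂ = 2.51 × 0.558 = 1.40 m.
Head loss: ΔE = (y₂ − y₁)³/(4y₁y₂) = (1.40 − 0.558)³/(4×0.558×1.40) = 0.600/3.13 = 0.192 m.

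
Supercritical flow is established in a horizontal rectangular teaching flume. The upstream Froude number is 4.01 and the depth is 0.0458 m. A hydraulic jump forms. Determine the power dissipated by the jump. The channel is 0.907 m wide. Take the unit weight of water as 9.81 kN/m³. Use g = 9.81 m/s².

Fr₁ = 4.01 (given).
Conjugate-depth relation: y₂/y₁ = ½[√(1 + 8Fr₁²) − 1] = ½[√129.6 − 1] = 5.19.
y₂ = 5.19 × 0.0458 = 0.238 m.
Head loss: ΔE = (y₂ − y₁)³/(4y₁y₂) = (0.238 − 0.0458)³/(4×0.0458×0.238) = 0.00708/0.0436 = 0.163 m.
V₁ = Fr₁·√(g·y₁) = 4.01×√(9.81×0.0458) = 2.69 m/s; q = V₁·y₁ = 0.123 m²/s. Q = q·b = 0.123 × 0.907 = 0.112 m³/s. P = γ·Q·ΔE = 9.81 × 0.112 × 0.163 = 0.178 kW.

P = 0.178 kW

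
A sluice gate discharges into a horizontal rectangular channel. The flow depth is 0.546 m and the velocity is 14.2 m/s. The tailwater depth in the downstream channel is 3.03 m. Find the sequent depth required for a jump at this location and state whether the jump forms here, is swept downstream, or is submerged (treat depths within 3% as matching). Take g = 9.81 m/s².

Fr₁ = V₁/√(g·y₁) = 14.2/√(9.81×0.546) = 6.14.
Bélanger equation: y₂/y₁ = ½[√(1 + 8Fr₁²) − 1] = ½[√302.2 − 1] = 8.19.
y₂ = 8.19 × 0.546 = 4.47 m.
Tailwater y_tw = 3.03 m: y_tw < y₂, so the jump is swept downstream.

y₂ = 4.47 m; the jump is swept downstream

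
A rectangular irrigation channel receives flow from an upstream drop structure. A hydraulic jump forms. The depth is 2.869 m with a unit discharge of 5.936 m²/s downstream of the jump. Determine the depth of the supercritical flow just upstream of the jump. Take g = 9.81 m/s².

V₂ = q/y₂ = 5.936/2.869 = 2.069 m/s; Fr₂ = V₂/√(g·y₂) = 0.3900.
The Bélanger relation is symmetric: y₁/y₂ = ½[√(1 + 8Fr₂²) − 1] = ½[√2.2168 − 1] = 0.2444.
y₁ = 0.2444 × 2.869 = 0.7013 m.

y₁ = 0.7013 m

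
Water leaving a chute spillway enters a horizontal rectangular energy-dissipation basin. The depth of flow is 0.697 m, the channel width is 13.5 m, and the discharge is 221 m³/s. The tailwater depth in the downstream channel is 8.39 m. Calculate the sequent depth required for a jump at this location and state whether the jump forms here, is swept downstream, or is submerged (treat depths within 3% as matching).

q = Q/b = 221/13.5 = 16.4 m²/s; V₁ = q/y₁ = 23.5 m/s. Fr₁ = V₁/√(g·y₁) = 8.98.
Sequent-depth ratio: y₂/y₁ = ½[√(1 + 8Fr₁²) − 1] = ½[√646.4 − 1] = 12.2.
y₂ = 12.2 × 0.697 = 8.51 m.
Tailwater y_tw = 8.39 m: y_tw ≈ y₂, so the jump forms here.

y₂ = 8.51 m; the jump forms here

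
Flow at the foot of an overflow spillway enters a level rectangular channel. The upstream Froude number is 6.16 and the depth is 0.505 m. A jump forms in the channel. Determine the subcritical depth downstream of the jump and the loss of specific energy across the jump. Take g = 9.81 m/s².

y₂ = 4.15 m; ΔE = 5.79 m

Fr₁ = 6.16 (given).
Sequent-depth ratio: y₂/y₁ = ½[√(1 + 8Fr₁²) − 1] = ½[√304.6 − 1] = 8.23.
y₂ = 8.23 × 0.505 = 4.15 m.
V₁ = Fr₁·√(g·y₁) = 6.16×√(9.81×0.505) = 13.7 m/s; q = V₁·y₁ = 6.92 m²/s. V₂ = q/y₂ = 6.92/4.15 = 1.67 m/s. E₁ = y₁ + V₁²/2g = 10.1 m; E₂ = y₂ + V₂²/2g = 4.30 m. ΔE = E₁ − E₂ = 5.79 m.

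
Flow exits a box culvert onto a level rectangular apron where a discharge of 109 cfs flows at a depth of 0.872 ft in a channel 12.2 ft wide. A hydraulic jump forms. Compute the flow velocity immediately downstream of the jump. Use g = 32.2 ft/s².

q = Q/b = 109/12.2 = 8.93 ft²/s; V₁ = q/y₁ = 10.2 ft/s. Fr₁ = V₁/√(g·y₁) = 1.93.
Bélanger equation: y₂/y₁ = ½[√(1 + 8Fr₁²) − 1] = ½[√30.91 − 1] = 2.28.
y₂ = 2.28 × 0.872 = 1.99 ft.
V₂ = q/y₂ = 8.93/1.99 = 4.49 ft/s.

V₂ = 4.49 ft/s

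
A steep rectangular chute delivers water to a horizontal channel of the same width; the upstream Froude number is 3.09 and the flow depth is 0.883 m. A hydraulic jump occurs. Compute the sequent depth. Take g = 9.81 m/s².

y₂ = 3.44 m

Fr₁ = 3.09 (given).
From the momentum equation for a rectangular channel, y₂/y₁ = ½[√(1 + 8Fr₁²) − 1] = ½[√77.38 − 1] = 3.90.
y₂ = 3.90 × 0.883 = 3.44 m.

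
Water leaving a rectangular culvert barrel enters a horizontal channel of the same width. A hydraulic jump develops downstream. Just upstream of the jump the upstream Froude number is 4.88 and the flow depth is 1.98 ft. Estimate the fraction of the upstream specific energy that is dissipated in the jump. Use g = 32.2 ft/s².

ΔE/E₁ = 0.480 (48.0%)

Fr₁ = 4.88 (given).
Bélanger equation: y₂/y₁ = ½[√(1 + 8Fr₁²) − 1] = ½[√191.5 − 1] = 6.42.
y₂ = 6.42 × 1.98 = 12.7 ft.
E₁ = y₁(1 + Fr₁²/2) = 1.98×(1 + 4.88²/2) = 25.6 ft. ΔE = (y₂ − y₁)³/(4y₁y₂) = 12.3 ft. ΔE/E₁ = 12.3/25.6 = 0.480.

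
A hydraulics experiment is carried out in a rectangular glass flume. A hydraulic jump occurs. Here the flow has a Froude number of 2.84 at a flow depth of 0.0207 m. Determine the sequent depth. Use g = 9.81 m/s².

Fr₁ = 2.84 (given).
From the momentum equation for a rectangular channel, y₂/y₁ = ½[√(1 + 8Fr₁²) − 1] = ½[√65.52 − 1] = 3.55.
y₂ = 3.55 × 0.0207 = 0.0734 m.

y₂ = 0.0734 m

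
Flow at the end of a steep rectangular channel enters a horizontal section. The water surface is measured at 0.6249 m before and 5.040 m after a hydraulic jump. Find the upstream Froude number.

Fr₁ = 6.046

For a rectangular channel the momentum equation gives q² = ½·g·y₁·y₂·(y₁ + y₂) = ½×9.81×0.6249×5.040×5.665 = 87.51.
q = √87.51 = 9.355 m²/s.
V₁ = q/y₁ = 14.97 m/s; Fr₁ = V₁/√(g·y₁) = 6.046.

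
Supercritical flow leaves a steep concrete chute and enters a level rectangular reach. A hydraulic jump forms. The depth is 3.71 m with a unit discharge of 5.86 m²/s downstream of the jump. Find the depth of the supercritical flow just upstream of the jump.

y₁ = 0.453 m

V₂ = q/y₂ = 5.86/3.71 = 1.58 m/s; Fr₂ = V₂/√(g·y₂) = 0.262.
Since the conjugate-depth ratio holds either way, y₁/y₂ = ½[√(1 + 8Fr₂²) − 1] = ½[√1.548 − 1] = 0.122.
y₁ = 0.122 × 3.71 = 0.453 m.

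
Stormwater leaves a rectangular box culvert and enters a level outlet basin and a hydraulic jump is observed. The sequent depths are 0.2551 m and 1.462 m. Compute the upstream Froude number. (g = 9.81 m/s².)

Fr₁ = 4.392

For a rectangular channel the momentum equation gives q² = ½·g·y₁·y₂·(y₁ + y₂) = ½×9.81×0.2551×1.462×1.717 = 3.141.
q = √3.141 = 1.772 m²/s.
V₁ = q/y₁ = 6.948 m/s; Fr₁ = V₁/√(g·y₁) = 4.392.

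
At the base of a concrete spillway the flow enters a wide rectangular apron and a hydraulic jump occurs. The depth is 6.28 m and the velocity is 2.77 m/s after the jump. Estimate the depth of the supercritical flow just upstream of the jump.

y₁ = 1.30 m

Fr₂ = V₂/√(g·y₂) = 2.77/√(9.81×6.28) = 0.353.
From the momentum equation (using Fr₂), y₁/y₂ = ½[√(1 + 8Fr₂²) − 1] = ½[√1.996 − 1] = 0.206.
y₁ = 0.206 × 6.28 = 1.30 m.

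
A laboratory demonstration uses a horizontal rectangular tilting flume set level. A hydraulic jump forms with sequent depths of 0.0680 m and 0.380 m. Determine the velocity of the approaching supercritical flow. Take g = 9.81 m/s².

For a rectangular channel the momentum equation gives q² = ½·g·y₁·y₂·(y₁ + y₂) = ½×9.81×0.0680×0.380×0.448 = 0.0568.
q = √0.0568 = 0.238 m²/s.
V₁ = q/y₁ = 0.238/0.0680 = 3.50 m/s.

V₁ = 3.50 m/s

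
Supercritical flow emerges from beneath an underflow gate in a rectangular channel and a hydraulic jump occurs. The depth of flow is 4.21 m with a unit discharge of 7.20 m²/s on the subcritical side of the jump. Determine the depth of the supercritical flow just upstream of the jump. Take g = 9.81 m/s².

V₂ = q/y₂ = 7.20/4.21 = 1.71 m/s; Fr₂ = V₂/√(g·y₂) = 0.266.
Applying the sequent-depth relation in reverse, y₁/y₂ = ½[√(1 + 8Fr₂²) − 1] = ½[√1.567 − 1] = 0.126.
y₁ = 0.126 × 4.21 = 0.530 m.

y₁ = 0.530 m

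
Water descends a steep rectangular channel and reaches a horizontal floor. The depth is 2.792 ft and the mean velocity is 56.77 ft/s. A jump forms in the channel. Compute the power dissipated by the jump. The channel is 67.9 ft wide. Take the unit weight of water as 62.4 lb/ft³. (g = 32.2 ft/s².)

P = 36343 hp

Fr₁ = V₁/√(g·y₁) = 56.77/√(32.2×2.792) = 5.987.
Conjugate-depth relation: y₂/y₁ = ½[√(1 + 8Fr₁²) − 1] = ½[√287.79 − 1] = 7.982.
y₂ = 7.982 × 2.792 = 22.29 ft.
Head loss: ΔE = (y₂ − y₁)³/(4y₁y₂) = (22.29 − 2.792)³/(4×2.792×22.29) = 7408/248.9 = 29.76 ft.
q = V₁·y₁ = 56.77 × 2.792 = 158.5 ft²/s. Q = q·b = 158.5 × 67.9 = 10762 cfs. P = γ·Q·ΔE/550 = 62.4 × 10762 × 29.76 / 550 = 36343 hp.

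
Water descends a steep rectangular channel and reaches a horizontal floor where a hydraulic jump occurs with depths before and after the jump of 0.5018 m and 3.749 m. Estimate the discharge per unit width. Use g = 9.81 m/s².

q = 6.263 m²/s

For a rectangular channel the momentum equation gives q² = ½·g·y₁·y₂·(y₁ + y₂) = ½×9.81×0.5018×3.749×4.251 = 39.22.
q = √39.22 = 6.263 m²/s.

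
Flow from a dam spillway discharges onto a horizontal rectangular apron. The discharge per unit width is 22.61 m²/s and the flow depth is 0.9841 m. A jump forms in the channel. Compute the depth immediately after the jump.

V₁ = q/y₁ = 22.61/0.9841 = 22.98 m/s. Fr₁ = V₁/√(g·y₁) = 22.98/√(9.81×0.9841) = 7.394.
Bélanger equation: y₂/y₁ = ½[√(1 + 8Fr₁²) − 1] = ½[√438.43 − 1] = 9.969.
y₂ = 9.969 × 0.9841 = 9.811 m.

y₂ = 9.811 m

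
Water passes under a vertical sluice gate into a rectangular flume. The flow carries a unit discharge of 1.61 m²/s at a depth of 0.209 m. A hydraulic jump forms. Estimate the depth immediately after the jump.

V₁ = q/y₁ = 1.61/0.209 = 7.70 m/s. Fr₁ = V₁/√(g·y₁) = 7.70/√(9.81×0.209) = 5.38.
Bélanger equation: y₂/y₁ = ½[√(1 + 8Fr₁²) − 1] = ½[√232.5 − 1] = 7.12.
y₂ = 7.12 × 0.209 = 1.49 m.

y₂ = 1.49 m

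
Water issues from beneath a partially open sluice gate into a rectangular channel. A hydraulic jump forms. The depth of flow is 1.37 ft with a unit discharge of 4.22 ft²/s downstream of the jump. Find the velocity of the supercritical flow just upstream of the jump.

V₁ = 9.49 ft/s

V₂ = q/y₂ = 4.22/1.37 = 3.08 ft/s; Fr₂ = V₂/√(g·y₂) = 0.464.
Since the conjugate-depth ratio holds either way, y₁/y₂ = ½[√(1 + 8Fr₂²) − 1] = ½[√2.721 − 1] = 0.325.
y₁ = 0.325 × 1.37 = 0.445 ft.
V₁ = q/y₁ = 4.22/0.445 = 9.49 ft/s.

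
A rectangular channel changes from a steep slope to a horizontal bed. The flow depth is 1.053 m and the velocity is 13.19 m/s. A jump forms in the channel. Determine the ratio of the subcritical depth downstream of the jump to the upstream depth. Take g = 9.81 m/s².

Fr₁ = V₁/√(g·y₁) = 13.19/√(9.81×1.053) = 4.104.
Bélanger equation: y₂/y₁ = ½[√(1 + 8Fr₁²) − 1] = ½[√135.74 − 1] = 5.325.

y₂/y₁ = 5.325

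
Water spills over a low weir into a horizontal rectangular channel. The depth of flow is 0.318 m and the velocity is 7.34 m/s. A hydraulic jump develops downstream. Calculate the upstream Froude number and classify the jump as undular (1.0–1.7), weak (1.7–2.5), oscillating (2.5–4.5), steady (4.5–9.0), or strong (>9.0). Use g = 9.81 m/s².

Fr₁ = 4.16; oscillating jump

Fr₁ = V₁/√(g·y₁) = 7.34/√(9.81×0.318) = 4.16.
Fr₁ = 4.16 lies in the oscillating range.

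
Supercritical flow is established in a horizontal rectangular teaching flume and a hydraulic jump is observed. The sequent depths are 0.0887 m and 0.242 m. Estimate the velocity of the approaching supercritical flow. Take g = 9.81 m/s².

For a rectangular channel the momentum equation gives q² = ½·g·y₁·y₂·(y₁ + y₂) = ½×9.81×0.0887×0.242×0.331 = 0.0348.
q = √0.0348 = 0.187 m²/s.
V₁ = q/y₁ = 0.187/0.0887 = 2.10 m/s.

V₁ = 2.10 m/s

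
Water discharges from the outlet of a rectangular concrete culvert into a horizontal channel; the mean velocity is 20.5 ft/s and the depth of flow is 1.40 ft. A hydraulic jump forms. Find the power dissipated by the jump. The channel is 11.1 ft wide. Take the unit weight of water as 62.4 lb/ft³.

Fr₁ = V₁/√(g·y₁) = 20.5/√(32.2×1.40) = 3.05.
Bélanger equation: y₂/y₁ = ½[√(1 + 8Fr₁²) − 1] = ½[√75.58 − 1] = 3.85.
y₂ = 3.85 × 1.40 = 5.39 ft.
Head loss: ΔE = (y₂ − y₁)³/(4y₁y₂) = (5.39 − 1.40)³/(4×1.40×5.39) = 63.3/30.2 = 2.10 ft.
q = V₁·y₁ = 20.5 × 1.40 = 28.7 ft²/s. Q = q·b = 28.7 × 11.1 = 319 cfs. P = γ·Q·ΔE/550 = 62.4 × 319 × 2.10 / 550 = 75.9 hp.

P = 75.9 hp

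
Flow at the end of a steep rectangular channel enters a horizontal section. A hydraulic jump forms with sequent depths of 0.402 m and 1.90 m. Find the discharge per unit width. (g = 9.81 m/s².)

For a rectangular channel the momentum equation gives q² = ½·g·y₁·y₂·(y₁ + y₂) = ½×9.81×0.402×1.90×2.30 = 8.62.
q = √8.62 = 2.94 m²/s.

q = 2.94 m²/s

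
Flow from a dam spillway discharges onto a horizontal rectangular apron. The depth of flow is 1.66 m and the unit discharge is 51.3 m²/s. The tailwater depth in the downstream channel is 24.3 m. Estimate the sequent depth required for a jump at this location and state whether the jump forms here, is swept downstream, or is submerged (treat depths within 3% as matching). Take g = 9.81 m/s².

V₁ = q/y₁ = 51.3/1.66 = 30.9 m/s. Fr₁ = V₁/√(g·y₁) = 30.9/√(9.81×1.66) = 7.66.
Bélanger equation: y₂/y₁ = ½[√(1 + 8Fr₁²) − 1] = ½[√470.2 − 1] = 10.3.
y₂ = 10.3 × 1.66 = 17.2 m.
Tailwater y_tw = 24.3 m: y_tw > y₂, so the jump is submerged.

y₂ = 17.2 m; the jump is submerged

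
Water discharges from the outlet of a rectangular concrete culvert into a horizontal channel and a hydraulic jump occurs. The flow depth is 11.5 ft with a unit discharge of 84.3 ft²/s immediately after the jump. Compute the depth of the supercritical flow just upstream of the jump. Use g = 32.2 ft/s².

V₂ = q/y₂ = 84.3/11.5 = 7.33 ft/s; Fr₂ = V₂/√(g·y₂) = 0.381.
Since the conjugate-depth ratio holds either way, y₁/y₂ = ½[√(1 + 8Fr₂²) − 1] = ½[√2.161 − 1] = 0.235.
y₁ = 0.235 × 11.5 = 2.70 ft.

y₁ = 2.70 ft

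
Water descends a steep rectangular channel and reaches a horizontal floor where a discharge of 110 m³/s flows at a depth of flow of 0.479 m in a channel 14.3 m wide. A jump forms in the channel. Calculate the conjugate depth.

y₂ = 4.78 m

q = Q/b = 110/14.3 = 7.69 m²/s; V₁ = q/y₁ = 16.1 m/s. Fr₁ = V₁/√(g·y₁) = 7.41.
By Bélanger, y₂/y₁ = ½[√(1 + 8Fr₁²) − 1] = ½[√440.1 − 1] = 9.99.
y₂ = 9.99 × 0.479 = 4.78 m.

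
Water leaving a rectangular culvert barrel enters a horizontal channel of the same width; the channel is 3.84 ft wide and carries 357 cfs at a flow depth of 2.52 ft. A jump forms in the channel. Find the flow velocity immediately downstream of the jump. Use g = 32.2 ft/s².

q = Q/b = 357/3.84 = 93.0 ft²/s; V₁ = q/y₁ = 36.9 ft/s. Fr₁ = V₁/√(g·y₁) = 4.10.
From the momentum equation for a rectangular channel, y₂/y₁ = ½[√(1 + 8Fr₁²) − 1] = ½[√135.2 − 1] = 5.31.
y₂ = 5.31 × 2.52 = 13.4 ft.
V₂ = q/y₂ = 93.0/13.4 = 6.94 ft/s.

V₂ = 6.94 ft/s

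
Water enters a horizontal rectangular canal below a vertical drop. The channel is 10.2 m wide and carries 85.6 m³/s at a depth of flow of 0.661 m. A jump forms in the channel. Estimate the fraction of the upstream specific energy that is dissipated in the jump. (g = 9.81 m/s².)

q = Q/b = 85.6/10.2 = 8.39 m²/s; V₁ = q/y₁ = 12.7 m/s. Fr₁ = V₁/√(g·y₁) = 4.99.
From the momentum equation for a rectangular channel, y₂/y₁ = ½[√(1 + 8Fr₁²) − 1] = ½[√199.9 − 1] = 6.57.
y₂ = 6.57 × 0.661 = 4.34 m.
E₁ = y₁ + V₁²/2g = 8.88 m. ΔE = (y₂ − y₁)³/(4y₁y₂) = 4.34 m. ΔE/E₁ = 4.34/8.88 = 0.489.

ΔE/E₁ = 0.489 (48.9%)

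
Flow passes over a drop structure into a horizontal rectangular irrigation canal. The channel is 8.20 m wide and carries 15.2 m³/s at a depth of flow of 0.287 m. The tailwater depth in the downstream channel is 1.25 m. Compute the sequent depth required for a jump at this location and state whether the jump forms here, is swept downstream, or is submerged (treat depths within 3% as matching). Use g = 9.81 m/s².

y₂ = 1.43 m; the jump is swept downstream

q = Q/b = 15.2/8.20 = 1.85 m²/s; V₁ = q/y₁ = 6.46 m/s. Fr₁ = V₁/√(g·y₁) = 3.85.
Sequent-depth ratio: y₂/y₁ = ½[√(1 + 8Fr₁²) − 1] = ½[√119.5 − 1] = 4.97.
y₂ = 4.97 × 0.287 = 1.43 m.
Tailwater y_tw = 1.25 m: y_tw < y₂, so the jump is swept downstream.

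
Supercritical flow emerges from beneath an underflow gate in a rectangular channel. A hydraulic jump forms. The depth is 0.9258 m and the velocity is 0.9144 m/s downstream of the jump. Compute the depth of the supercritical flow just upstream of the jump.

Fr₂ = V₂/√(g·y₂) = 0.9144/√(9.81×0.9258) = 0.3034.
Since the conjugate-depth ratio holds either way, y₁/y₂ = ½[√(1 + 8Fr₂²) − 1] = ½[√1.7365 − 1] = 0.1589.
y₁ = 0.1589 × 0.9258 = 0.1471 m.

y₁ = 0.1471 m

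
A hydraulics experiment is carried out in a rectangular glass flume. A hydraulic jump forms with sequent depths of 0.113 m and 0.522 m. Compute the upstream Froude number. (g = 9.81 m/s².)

Fr₁ = 3.60

For a rectangular channel the momentum equation gives q² = ½·g·y₁·y₂·(y₁ + y₂) = ½×9.81×0.113×0.522×0.635 = 0.184.
q = √0.184 = 0.429 m²/s.
V₁ = q/y₁ = 3.79 m/s; Fr₁ = V₁/√(g·y₁) = 3.60.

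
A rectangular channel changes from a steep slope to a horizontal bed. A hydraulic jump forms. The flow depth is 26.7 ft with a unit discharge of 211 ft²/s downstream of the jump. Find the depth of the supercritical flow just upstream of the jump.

y₁ = 3.44 ft

V₂ = q/y₂ = 211/26.7 = 7.90 ft/s; Fr₂ = V₂/√(g·y₂) = 0.270.
Applying the sequent-depth relation in reverse, y₁/y₂ = ½[√(1 + 8Fr₂²) − 1] = ½[√1.581 − 1] = 0.129.
y₁ = 0.129 × 26.7 = 3.44 ft.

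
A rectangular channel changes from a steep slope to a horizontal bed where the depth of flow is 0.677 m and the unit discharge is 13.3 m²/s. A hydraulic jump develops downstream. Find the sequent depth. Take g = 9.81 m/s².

V₁ = q/y₁ = 13.3/0.677 = 19.6 m/s. Fr₁ = V₁/√(g·y₁) = 19.6/√(9.81×0.677) = 7.62.
From the momentum equation for a rectangular channel, y₂/y₁ = ½[√(1 + 8Fr₁²) − 1] = ½[√465.9 − 1] = 10.3.
y₂ = 10.3 × 0.677 = 6.97 m.

y₂ = 6.97 m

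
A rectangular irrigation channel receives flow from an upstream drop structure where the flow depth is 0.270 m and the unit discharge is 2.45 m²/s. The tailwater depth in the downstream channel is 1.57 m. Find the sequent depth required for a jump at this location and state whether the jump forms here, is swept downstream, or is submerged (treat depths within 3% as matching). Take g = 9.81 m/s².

V₁ = q/y₁ = 2.45/0.270 = 9.07 m/s. Fr₁ = V₁/√(g·y₁) = 9.07/√(9.81×0.270) = 5.58.
Conjugate-depth relation: y₂/y₁ = ½[√(1 + 8Fr₁²) − 1] = ½[√249.7 − 1] = 7.40.
y₂ = 7.40 × 0.270 = 2.00 m.
Tailwater y_tw = 1.57 m: y_tw < y₂, so the jump is swept downstream.

y₂ = 2.00 m; the jump is swept downstream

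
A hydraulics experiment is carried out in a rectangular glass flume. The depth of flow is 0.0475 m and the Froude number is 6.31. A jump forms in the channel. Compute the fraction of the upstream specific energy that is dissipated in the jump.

ΔE/E₁ = 0.583 (58.3%)

Fr₁ = 6.31 (given).
Sequent-depth ratio: y₂/y₁ = ½[√(1 + 8Fr₁²) − 1] = ½[√319.5 − 1] = 8.44.
y₂ = 8.44 × 0.0475 = 0.401 m.
E₁ = y₁(1 + Fr₁²/2) = 0.0475×(1 + 6.31²/2) = 0.993 m. ΔE = (y₂ − y₁)³/(4y₁y₂) = 0.579 m. ΔE/E₁ = 0.579/0.993 = 0.583.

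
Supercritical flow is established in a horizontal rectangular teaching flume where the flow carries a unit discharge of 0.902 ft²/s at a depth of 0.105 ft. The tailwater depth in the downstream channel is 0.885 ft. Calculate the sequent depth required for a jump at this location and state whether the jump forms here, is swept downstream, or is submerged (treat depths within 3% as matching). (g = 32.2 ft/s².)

V₁ = q/y₁ = 0.902/0.105 = 8.59 ft/s. Fr₁ = V₁/√(g·y₁) = 8.59/√(32.2×0.105) = 4.67.
Conjugate-depth relation: y₂/y₁ = ½[√(1 + 8Fr₁²) − 1] = ½[√175.6 − 1] = 6.13.
y₂ = 6.13 × 0.105 = 0.643 ft.
Tailwater y_tw = 0.885 ft: y_tw > y₂, so the jump is submerged.

y₂ = 0.643 ft; the jump is submerged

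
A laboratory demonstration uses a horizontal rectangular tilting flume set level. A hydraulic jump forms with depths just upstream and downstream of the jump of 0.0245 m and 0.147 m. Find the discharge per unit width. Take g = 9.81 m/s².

q = 0.0550 m²/s

For a rectangular channel the momentum equation gives q² = ½·g·y₁·y₂·(y₁ + y₂) = ½×9.81×0.0245×0.147×0.171 = 0.00303.
q = √0.00303 = 0.0550 m²/s.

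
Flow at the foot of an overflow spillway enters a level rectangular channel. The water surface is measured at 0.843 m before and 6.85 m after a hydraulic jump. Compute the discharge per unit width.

q = 14.8 m²/s

For a rectangular channel the momentum equation gives q² = ½·g·y₁·y₂·(y₁ + y₂) = ½×9.81×0.843×6.85×7.69 = 218.
q = √218 = 14.8 m²/s.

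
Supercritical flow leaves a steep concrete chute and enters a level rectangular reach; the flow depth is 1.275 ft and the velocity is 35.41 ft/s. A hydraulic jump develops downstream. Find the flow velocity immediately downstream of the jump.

V₂ = 4.830 ft/s

Fr₁ = V₁/√(g·y₁) = 35.41/√(32.2×1.275) = 5.526.
From the momentum equation for a rectangular channel, y₂/y₁ = ½[√(1 + 8Fr₁²) − 1] = ½[√245.33 − 1] = 7.331.
y₂ = 7.331 × 1.275 = 9.348 ft.
q = V₁·y₁ = 35.41 × 1.275 = 45.15 ft²/s.
V₂ = q/y₂ = 45.15/9.348 = 4.830 ft/s.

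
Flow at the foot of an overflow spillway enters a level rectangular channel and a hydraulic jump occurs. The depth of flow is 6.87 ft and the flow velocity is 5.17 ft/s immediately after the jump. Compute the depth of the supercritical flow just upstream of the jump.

y₁ = 1.38 ft

Fr₂ = V₂/√(g·y₂) = 5.17/√(32.2×6.87) = 0.348.
The Bélanger relation is symmetric: y₁/y₂ = ½[√(1 + 8Fr₂²) − 1] = ½[√1.967 − 1] = 0.201.
y₁ = 0.201 × 6.87 = 1.38 ft.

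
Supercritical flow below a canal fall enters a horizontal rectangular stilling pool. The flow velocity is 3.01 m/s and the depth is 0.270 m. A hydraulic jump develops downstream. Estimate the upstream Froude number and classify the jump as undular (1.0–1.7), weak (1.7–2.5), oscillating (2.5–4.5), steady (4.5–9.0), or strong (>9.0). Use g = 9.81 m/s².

Fr₁ = 1.85; weak jump

Fr₁ = V₁/√(g·y₁) = 3.01/√(9.81×0.270) = 1.85.
Fr₁ = 1.85 lies in the weak range.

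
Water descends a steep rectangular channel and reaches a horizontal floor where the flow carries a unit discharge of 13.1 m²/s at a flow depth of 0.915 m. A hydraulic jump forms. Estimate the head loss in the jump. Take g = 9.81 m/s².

V₁ = q/y₁ = 13.1/0.915 = 14.3 m/s. Fr₁ = V₁/√(g·y₁) = 14.3/√(9.81×0.915) = 4.78.
Bélanger equation: y₂/y₁ = ½[√(1 + 8Fr₁²) − 1] = ½[√183.7 − 1] = 6.28.
y₂ = 6.28 × 0.915 = 5.74 m.
V₂ = q/y₂ = 13.1/5.74 = 2.28 m/s. E₁ = y₁ + V₁²/2g = 11.4 m; E₂ = y₂ + V₂²/2g = 6.01 m. ΔE = E₁ − E₂ = 5.35 m.

ΔE = 5.35 m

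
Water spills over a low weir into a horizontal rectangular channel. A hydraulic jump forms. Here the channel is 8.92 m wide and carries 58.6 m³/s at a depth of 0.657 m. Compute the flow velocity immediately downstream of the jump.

q = Q/b = 58.6/8.92 = 6.57 m²/s; V₁ = q/y₁ = 10.00 m/s. Fr₁ = V₁/√(g·y₁) = 3.94.
By Bélanger, y₂/y₁ = ½[√(1 + 8Fr₁²) − 1] = ½[√125.1 − 1] = 5.09.
y₂ = 5.09 × 0.657 = 3.35 m.
V₂ = q/y₂ = 6.57/3.35 = 1.96 m/s.

V₂ = 1.96 m/s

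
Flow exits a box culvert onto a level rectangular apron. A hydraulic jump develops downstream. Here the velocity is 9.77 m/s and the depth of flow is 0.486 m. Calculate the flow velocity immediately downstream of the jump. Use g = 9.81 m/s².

Fr₁ = V₁/√(g·y₁) = 9.77/√(9.81×0.486) = 4.47.
Bélanger equation: y₂/y₁ = ½[√(1 + 8Fr₁²) − 1] = ½[√161.2 − 1] = 5.85.
y₂ = 5.85 × 0.486 = 2.84 m.
q = V₁·y₁ = 9.77 × 0.486 = 4.75 m²/s.
V₂ = q/y₂ = 4.75/2.84 = 1.67 m/s.

V₂ = 1.67 m/s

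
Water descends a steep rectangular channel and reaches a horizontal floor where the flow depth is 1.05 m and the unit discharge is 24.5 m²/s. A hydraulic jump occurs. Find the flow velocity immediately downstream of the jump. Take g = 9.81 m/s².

V₁ = q/y₁ = 24.5/1.05 = 23.3 m/s. Fr₁ = V₁/√(g·y₁) = 23.3/√(9.81×1.05) = 7.27.
By Bélanger, y₂/y₁ = ½[√(1 + 8Fr₁²) − 1] = ½[√423.8 − 1] = 9.79.
y₂ = 9.79 × 1.05 = 10.3 m.
V₂ = q/y₂ = 24.5/10.3 = 2.38 m/s.

V₂ = 2.38 m/s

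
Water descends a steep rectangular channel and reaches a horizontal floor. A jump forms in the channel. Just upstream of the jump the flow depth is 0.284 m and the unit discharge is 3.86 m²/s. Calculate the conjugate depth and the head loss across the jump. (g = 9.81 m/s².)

y₂ = 3.13 m; ΔE = 6.49 m

V₁ = q/y₁ = 3.86/0.284 = 13.6 m/s. Fr₁ = V₁/√(g·y₁) = 13.6/√(9.81×0.284) = 8.14.
Conjugate-depth relation: y₂/y₁ = ½[√(1 + 8Fr₁²) − 1] = ½[√531.4 − 1] = 11.0.
y₂ = 11.0 × 0.284 = 3.13 m.
Head loss: ΔE = (y₂ − y₁)³/(4y₁y₂) = (3.13 − 0.284)³/(4×0.284×3.13) = 23.1/3.56 = 6.49 m.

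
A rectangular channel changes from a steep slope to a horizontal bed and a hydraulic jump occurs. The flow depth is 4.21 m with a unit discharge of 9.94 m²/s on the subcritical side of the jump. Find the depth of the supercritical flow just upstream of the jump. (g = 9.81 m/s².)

y₁ = 0.931 m

V₂ = q/y₂ = 9.94/4.21 = 2.36 m/s; Fr₂ = V₂/√(g·y₂) = 0.367.
Applying the sequent-depth relation in reverse, y₁/y₂ = ½[√(1 + 8Fr₂²) − 1] = ½[√2.080 − 1] = 0.221.
y₁ = 0.221 × 4.21 = 0.931 m.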